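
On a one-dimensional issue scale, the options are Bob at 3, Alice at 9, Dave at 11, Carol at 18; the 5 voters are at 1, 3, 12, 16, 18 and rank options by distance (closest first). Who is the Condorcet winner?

With single-peaked preferences on a line, the Condorcet winner is the candidate closest to the median voter.
The median voter (position 12) is closest to Dave at 11.
Check: Dave vs Carol — voters closer to Dave: 3 of 5.

Dave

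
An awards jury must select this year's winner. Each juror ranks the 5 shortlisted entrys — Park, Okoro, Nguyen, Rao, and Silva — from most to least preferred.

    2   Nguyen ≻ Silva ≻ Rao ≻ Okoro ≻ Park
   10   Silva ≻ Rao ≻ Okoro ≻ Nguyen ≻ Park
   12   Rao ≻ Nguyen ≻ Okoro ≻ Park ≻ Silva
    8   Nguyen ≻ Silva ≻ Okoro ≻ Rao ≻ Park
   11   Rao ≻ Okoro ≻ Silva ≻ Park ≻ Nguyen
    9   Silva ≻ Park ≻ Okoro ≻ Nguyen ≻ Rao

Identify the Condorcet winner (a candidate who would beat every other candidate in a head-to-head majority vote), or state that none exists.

Silva

Head-to-head results (52 voters total):
Park vs Okoro: Okoro wins 43–9.
Park vs Nguyen: Nguyen wins 32–20.
Park vs Rao: Rao wins 43–9.
Park vs Silva: Silva wins 40–12.
Okoro vs Nguyen: Okoro wins 30–22.
Okoro vs Rao: Rao wins 35–17.
Okoro vs Silva: Silva wins 29–23.
Nguyen vs Rao: Rao wins 33–19.
Nguyen vs Silva: Silva wins 30–22.
Rao vs Silva: Silva wins 29–23.
Silva beats each rival — Park (40–12), Okoro (29–23), Nguyen (30–22), Rao (29–23) — so Silva is the Condorcet winner.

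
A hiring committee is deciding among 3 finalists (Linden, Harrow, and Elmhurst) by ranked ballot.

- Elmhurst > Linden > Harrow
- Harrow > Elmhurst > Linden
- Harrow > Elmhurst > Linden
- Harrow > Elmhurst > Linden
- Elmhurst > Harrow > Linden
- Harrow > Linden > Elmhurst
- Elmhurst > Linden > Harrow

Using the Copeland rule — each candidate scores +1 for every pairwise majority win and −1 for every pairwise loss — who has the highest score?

Pairwise results:
  Linden vs Harrow: Harrow wins 5–2.
  Linden vs Elmhurst: Elmhurst wins 6–1.
  Harrow vs Elmhurst: Harrow wins 4–3.
Copeland scores (wins − losses):
  Linden: 0 − 2 = -2
  Harrow: 2 − 0 = 2
  Elmhurst: 1 − 1 = 0
Harrow has the best Copeland score.

Harrow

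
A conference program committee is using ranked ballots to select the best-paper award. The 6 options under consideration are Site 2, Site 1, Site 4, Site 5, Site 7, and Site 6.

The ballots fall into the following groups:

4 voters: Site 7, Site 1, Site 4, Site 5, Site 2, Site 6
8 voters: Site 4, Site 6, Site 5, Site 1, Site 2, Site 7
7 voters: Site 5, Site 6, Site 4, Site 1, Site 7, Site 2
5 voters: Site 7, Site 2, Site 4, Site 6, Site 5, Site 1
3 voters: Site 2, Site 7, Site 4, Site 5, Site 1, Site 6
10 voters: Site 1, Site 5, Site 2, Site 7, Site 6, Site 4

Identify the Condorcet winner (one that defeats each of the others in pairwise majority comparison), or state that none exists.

Head-to-head results (37 voters total):
Site 2 vs Site 1: Site 1 wins 29–8.
Site 2 vs Site 4: Site 4 wins 19–18.
Site 2 vs Site 5: Site 5 wins 29–8.
Site 2 vs Site 7: Site 2 wins 21–16.
Site 2 vs Site 6: Site 2 wins 22–15.
Site 1 vs Site 4: Site 4 wins 23–14.
Site 1 vs Site 5: Site 5 wins 23–14.
Site 1 vs Site 7: Site 1 wins 25–12.
Site 1 vs Site 6: Site 6 wins 20–17.
Site 4 vs Site 5: Site 4 wins 20–17.
Site 4 vs Site 7: Site 7 wins 22–15.
Site 4 vs Site 6: Site 4 wins 20–17.
Site 5 vs Site 7: Site 5 wins 25–12.
Site 5 vs Site 6: Site 5 wins 24–13.
Site 7 vs Site 6: Site 7 wins 22–15.
No candidate beats all others: Site 2 beats Site 6 beats Site 1 beats Site 2, a majority cycle.

No Condorcet winner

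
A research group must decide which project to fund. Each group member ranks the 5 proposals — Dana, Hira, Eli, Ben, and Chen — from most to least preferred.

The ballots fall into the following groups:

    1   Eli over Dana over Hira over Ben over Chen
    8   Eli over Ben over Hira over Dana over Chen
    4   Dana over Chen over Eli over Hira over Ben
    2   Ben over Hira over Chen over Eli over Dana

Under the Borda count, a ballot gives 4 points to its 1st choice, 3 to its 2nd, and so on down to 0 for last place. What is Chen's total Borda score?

16

Borda scores:
  Dana: 3 + 8·1 + 4·4 + 2·0 = 27
  Hira: 2 + 8·2 + 4·1 + 2·3 = 28
  Eli: 4 + 8·4 + 4·2 + 2·1 = 46
  Ben: 1 + 8·3 + 4·0 + 2·4 = 33
  Chen: 0 + 8·0 + 4·3 + 2·2 = 16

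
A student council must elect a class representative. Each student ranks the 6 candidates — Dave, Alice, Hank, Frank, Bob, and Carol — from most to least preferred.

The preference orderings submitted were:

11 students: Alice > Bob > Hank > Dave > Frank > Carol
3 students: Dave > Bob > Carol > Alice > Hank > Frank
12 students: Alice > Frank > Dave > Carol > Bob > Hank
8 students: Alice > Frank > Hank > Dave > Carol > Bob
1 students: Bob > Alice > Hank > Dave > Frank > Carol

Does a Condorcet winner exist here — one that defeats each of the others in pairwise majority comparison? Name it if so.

Head-to-head results (35 voters total):
Dave vs Alice: Alice wins 32–3.
Dave vs Hank: Hank wins 20–15.
Dave vs Frank: Frank wins 20–15.
Dave vs Bob: Dave wins 23–12.
Dave vs Carol: Dave wins 35–0.
Alice vs Hank: Alice wins 35–0.
Alice vs Frank: Alice wins 35–0.
Alice vs Bob: Alice wins 31–4.
Alice vs Carol: Alice wins 32–3.
Hank vs Frank: Frank wins 20–15.
Hank vs Bob: Bob wins 27–8.
Hank vs Carol: Hank wins 20–15.
Frank vs Bob: Frank wins 20–15.
Frank vs Carol: Frank wins 32–3.
Bob vs Carol: Carol wins 20–15.
Alice beats each rival — Dave (32–3), Hank (35–0), Frank (35–0), Bob (31–4), Carol (32–3) — so Alice is the Condorcet winner.

Alice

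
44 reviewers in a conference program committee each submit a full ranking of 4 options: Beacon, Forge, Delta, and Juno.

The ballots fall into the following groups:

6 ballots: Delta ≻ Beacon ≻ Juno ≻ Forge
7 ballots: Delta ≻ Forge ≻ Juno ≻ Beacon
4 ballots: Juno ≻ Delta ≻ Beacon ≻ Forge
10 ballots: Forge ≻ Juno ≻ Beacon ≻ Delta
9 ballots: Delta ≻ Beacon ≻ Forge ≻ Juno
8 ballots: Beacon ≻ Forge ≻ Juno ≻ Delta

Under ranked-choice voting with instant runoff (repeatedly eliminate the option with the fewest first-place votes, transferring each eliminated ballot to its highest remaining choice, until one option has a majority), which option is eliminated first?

Juno

Round 1: Delta 22, Forge 10, Beacon 8, Juno 4. Juno has the fewest and is eliminated.
Round 2: Delta 26, Forge 10, Beacon 8. Delta has a majority.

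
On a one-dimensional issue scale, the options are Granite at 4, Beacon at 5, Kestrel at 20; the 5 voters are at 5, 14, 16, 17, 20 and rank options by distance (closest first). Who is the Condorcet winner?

Kestrel

With single-peaked preferences on a line, the Condorcet winner is the candidate closest to the median voter.
The median voter (position 16) is closest to Kestrel at 20.
Check: Kestrel vs Granite — voters closer to Kestrel: 4 of 5.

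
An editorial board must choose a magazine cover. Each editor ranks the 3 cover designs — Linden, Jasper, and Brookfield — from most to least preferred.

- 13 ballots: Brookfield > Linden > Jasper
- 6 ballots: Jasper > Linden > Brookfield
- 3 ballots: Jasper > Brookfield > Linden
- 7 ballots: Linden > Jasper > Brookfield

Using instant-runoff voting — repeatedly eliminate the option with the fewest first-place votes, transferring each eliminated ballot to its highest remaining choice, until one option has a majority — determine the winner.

Round 1: Brookfield 13, Jasper 9, Linden 7. Linden has the fewest and is eliminated.
Round 2: Jasper 16, Brookfield 13. Jasper has a majority.

Jasper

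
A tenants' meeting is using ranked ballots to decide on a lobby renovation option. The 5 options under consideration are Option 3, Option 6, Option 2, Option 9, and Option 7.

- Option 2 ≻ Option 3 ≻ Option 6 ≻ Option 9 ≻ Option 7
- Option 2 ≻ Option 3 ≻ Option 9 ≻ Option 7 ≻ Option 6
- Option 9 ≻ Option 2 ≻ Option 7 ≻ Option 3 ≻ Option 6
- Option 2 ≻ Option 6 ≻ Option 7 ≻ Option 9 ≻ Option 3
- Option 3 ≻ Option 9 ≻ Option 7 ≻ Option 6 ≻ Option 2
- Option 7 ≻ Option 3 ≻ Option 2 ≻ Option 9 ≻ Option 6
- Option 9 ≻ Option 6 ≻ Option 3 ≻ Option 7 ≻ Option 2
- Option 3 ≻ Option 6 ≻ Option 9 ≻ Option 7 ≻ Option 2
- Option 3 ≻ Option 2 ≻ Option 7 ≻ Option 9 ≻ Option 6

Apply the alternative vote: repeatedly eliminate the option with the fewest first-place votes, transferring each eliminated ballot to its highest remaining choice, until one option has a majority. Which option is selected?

Round 1: Option 3 3, Option 2 3, Option 9 2, Option 7 1, Option 6 0. Option 6 has the fewest and is eliminated.
Round 2: Option 3 3, Option 2 3, Option 9 2, Option 7 1. Option 7 has the fewest and is eliminated.
Round 3: Option 3 4, Option 2 3, Option 9 2. Option 9 has the fewest and is eliminated.
Round 4: Option 3 5, Option 2 4. Option 3 has a majority.

Option 3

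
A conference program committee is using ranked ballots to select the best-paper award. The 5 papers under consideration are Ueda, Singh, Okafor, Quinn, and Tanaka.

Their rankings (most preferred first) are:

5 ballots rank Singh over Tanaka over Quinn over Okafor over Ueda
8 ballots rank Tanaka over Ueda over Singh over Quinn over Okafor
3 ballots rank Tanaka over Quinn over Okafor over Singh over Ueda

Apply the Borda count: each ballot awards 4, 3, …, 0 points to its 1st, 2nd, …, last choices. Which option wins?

Borda scores:
  Ueda: 5·0 + 8·3 + 3·0 = 24
  Singh: 5·4 + 8·2 + 3·1 = 39
  Okafor: 5·1 + 8·0 + 3·2 = 11
  Quinn: 5·2 + 8·1 + 3·3 = 27
  Tanaka: 5·3 + 8·4 + 3·4 = 59
Tanaka has the highest total.

Tanaka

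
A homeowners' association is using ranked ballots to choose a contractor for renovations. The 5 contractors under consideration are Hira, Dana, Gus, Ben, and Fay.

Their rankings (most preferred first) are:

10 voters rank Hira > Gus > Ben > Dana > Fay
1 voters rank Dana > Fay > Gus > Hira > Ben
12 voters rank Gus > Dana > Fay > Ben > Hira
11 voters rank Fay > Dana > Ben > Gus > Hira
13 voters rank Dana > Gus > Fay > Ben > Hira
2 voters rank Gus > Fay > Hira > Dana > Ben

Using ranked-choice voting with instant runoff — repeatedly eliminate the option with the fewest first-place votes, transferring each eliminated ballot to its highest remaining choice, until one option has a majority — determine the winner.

Round 1: Dana 14, Gus 14, Fay 11, Hira 10, Ben 0. Ben has the fewest and is eliminated.
Round 2: Dana 14, Gus 14, Fay 11, Hira 10. Hira has the fewest and is eliminated.
Round 3: Gus 24, Dana 14, Fay 11. Fay has the fewest and is eliminated.
Round 4: Dana 25, Gus 24. Dana has a majority.

Dana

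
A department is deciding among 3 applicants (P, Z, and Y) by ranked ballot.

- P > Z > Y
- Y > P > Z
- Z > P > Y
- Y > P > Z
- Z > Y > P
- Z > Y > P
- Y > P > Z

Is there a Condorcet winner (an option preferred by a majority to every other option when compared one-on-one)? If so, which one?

There is no Condorcet winner

Head-to-head results (7 voters total):
P vs Z: P wins 4–3.
P vs Y: Y wins 5–2.
Z vs Y: Z wins 4–3.
No candidate beats all others: P beats Z beats Y beats P, a majority cycle.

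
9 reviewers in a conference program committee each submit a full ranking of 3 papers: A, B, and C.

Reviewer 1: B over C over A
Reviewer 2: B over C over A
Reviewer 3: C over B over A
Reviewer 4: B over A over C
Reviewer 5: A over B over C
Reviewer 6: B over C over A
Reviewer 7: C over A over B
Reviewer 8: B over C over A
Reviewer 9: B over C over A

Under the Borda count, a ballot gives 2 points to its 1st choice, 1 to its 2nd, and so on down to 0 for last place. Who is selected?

Borda scores:
  A: 0 + 0 + 0 + 1 + 2 + 0 + 1 + 0 + 0 = 4
  B: 2 + 2 + 1 + 2 + 1 + 2 + 0 + 2 + 2 = 14
  C: 1 + 1 + 2 + 0 + 0 + 1 + 2 + 1 + 1 = 9
B has the highest total.

B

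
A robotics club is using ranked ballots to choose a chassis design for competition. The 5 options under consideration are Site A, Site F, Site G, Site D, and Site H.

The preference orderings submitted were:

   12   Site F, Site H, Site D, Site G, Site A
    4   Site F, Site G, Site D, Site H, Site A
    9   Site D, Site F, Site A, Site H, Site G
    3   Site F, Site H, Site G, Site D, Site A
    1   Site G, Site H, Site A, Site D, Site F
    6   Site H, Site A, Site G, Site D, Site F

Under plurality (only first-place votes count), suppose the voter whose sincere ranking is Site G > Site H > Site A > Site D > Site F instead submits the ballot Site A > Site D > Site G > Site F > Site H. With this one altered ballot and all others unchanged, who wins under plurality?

Site F

First-place totals with the altered ballot: Site A 1, Site F 19, Site G 0, Site D 9, Site H 6.
The winner is unchanged: still Site F.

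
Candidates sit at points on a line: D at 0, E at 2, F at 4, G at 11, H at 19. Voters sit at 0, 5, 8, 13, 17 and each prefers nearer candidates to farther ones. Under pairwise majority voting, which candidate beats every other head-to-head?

With single-peaked preferences on a line, the Condorcet winner is the candidate closest to the median voter.
The median voter (position 8) is closest to G at 11.
Check: G vs D — voters closer to G: 3 of 5.

G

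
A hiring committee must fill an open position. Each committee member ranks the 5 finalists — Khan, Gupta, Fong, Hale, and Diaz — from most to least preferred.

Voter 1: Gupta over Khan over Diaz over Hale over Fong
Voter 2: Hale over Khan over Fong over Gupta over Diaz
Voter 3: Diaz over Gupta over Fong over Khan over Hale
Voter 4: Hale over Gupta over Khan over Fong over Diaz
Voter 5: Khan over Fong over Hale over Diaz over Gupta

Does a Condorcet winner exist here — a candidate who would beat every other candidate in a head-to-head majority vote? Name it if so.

There is no Condorcet winner

Head-to-head results (5 voters total):
Khan vs Gupta: Gupta wins 3–2.
Khan vs Fong: Khan wins 4–1.
Khan vs Hale: Khan wins 3–2.
Khan vs Diaz: Khan wins 4–1.
Gupta vs Fong: Gupta wins 3–2.
Gupta vs Hale: Hale wins 3–2.
Gupta vs Diaz: Gupta wins 3–2.
Fong vs Hale: Hale wins 3–2.
Fong vs Diaz: Fong wins 3–2.
Hale vs Diaz: Hale wins 3–2.
No candidate beats all others: Khan beats Hale beats Gupta beats Khan, a majority cycle.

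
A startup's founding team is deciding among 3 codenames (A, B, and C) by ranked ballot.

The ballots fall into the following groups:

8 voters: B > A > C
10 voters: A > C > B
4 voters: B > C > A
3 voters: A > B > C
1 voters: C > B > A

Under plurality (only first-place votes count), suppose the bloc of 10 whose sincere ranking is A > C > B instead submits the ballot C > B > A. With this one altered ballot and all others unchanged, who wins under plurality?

B

First-place totals with the altered ballot: A 3, B 12, C 11.
The switch changes the winner from A to B.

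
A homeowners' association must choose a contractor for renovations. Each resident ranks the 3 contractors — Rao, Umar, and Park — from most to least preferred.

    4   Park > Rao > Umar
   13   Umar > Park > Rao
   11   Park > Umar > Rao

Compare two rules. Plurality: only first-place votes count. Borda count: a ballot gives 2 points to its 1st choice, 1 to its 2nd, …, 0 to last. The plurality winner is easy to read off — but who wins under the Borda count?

Park

Plurality first-place counts: Rao 0, Umar 13, Park 15 → Park.
Borda totals: Rao 4, Umar 37, Park 43 → Park.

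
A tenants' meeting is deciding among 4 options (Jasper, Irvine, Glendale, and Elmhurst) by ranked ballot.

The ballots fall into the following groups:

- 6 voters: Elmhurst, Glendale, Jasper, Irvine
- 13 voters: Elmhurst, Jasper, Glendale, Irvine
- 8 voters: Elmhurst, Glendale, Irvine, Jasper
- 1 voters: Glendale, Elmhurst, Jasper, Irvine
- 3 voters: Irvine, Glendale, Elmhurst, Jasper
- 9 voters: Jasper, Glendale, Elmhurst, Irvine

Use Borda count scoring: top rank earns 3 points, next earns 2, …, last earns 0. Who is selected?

Borda scores:
  Jasper: 6·1 + 13·2 + 8·0 + 1 + 3·0 + 9·3 = 60
  Irvine: 6·0 + 13·0 + 8·1 + 0 + 3·3 + 9·0 = 17
  Glendale: 6·2 + 13·1 + 8·2 + 3 + 3·2 + 9·2 = 68
  Elmhurst: 6·3 + 13·3 + 8·3 + 2 + 3·1 + 9·1 = 95
Elmhurst has the highest total.

Elmhurst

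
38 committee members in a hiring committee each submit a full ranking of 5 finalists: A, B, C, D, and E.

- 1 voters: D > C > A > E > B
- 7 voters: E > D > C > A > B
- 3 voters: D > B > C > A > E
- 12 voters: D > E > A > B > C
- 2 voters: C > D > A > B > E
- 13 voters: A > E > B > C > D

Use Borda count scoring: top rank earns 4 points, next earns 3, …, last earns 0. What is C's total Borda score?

Borda scores:
  A: 2 + 7·1 + 3·1 + 12·2 + 2·2 + 13·4 = 92
  B: 0 + 7·0 + 3·3 + 12·1 + 2·1 + 13·2 = 49
  C: 3 + 7·2 + 3·2 + 12·0 + 2·4 + 13·1 = 44
  D: 4 + 7·3 + 3·4 + 12·4 + 2·3 + 13·0 = 91
  E: 1 + 7·4 + 3·0 + 12·3 + 2·0 + 13·3 = 104

44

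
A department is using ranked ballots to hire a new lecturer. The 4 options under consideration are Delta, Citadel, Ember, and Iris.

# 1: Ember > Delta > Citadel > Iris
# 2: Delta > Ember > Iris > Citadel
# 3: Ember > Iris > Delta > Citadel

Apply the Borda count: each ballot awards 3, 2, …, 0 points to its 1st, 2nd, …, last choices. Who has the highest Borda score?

Borda scores:
  Delta: 2 + 3 + 1 = 6
  Citadel: 1 + 0 + 0 = 1
  Ember: 3 + 2 + 3 = 8
  Iris: 0 + 1 + 2 = 3
Ember has the highest total.

Ember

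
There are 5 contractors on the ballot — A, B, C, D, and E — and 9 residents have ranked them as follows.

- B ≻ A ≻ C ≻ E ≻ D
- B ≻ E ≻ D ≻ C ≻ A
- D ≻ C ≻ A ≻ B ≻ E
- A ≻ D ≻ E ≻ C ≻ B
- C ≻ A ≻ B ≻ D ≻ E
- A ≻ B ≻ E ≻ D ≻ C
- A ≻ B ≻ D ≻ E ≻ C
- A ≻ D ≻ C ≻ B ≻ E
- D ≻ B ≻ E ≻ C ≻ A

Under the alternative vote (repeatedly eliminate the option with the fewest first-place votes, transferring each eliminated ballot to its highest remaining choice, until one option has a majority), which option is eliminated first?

E

Round 1: A 4, B 2, D 2, C 1, E 0. E has the fewest and is eliminated.
Round 2: A 4, B 2, D 2, C 1. C has the fewest and is eliminated.
Round 3: A 5, B 2, D 2. A has a majority.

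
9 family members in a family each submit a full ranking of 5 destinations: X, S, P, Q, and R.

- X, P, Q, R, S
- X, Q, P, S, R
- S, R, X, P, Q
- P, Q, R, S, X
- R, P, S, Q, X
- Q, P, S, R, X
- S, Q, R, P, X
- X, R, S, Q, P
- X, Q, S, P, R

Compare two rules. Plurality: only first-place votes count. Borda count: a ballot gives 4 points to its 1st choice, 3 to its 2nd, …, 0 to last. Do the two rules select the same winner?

Plurality first-place counts: X 4, S 2, P 1, Q 1, R 1 → X.
Borda totals: X 18, S 18, P 18, Q 20, R 16 → Q.
The two rules disagree: plurality picks X, Borda picks Q.

No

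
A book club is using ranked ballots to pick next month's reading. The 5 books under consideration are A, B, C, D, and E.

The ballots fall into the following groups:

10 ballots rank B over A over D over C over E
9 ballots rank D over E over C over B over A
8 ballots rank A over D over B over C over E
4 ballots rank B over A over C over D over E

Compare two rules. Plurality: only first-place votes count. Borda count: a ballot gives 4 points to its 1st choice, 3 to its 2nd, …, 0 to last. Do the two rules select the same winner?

Plurality first-place counts: A 8, B 14, C 0, D 9, E 0 → B.
Borda totals: A 74, B 81, C 44, D 84, E 27 → D.
The two rules disagree: plurality picks B, Borda picks D.

No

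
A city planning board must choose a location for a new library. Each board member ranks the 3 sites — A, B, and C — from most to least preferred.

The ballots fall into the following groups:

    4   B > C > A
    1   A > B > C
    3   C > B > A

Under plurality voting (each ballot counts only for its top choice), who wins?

B

First-place vote totals:
  A: 1
  B: 4
  C: 3
B has the most first-place votes.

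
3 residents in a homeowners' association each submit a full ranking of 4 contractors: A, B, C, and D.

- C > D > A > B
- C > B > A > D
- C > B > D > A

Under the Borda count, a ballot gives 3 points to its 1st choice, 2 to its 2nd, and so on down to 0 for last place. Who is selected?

C

Borda scores:
  A: 1 + 1 + 0 = 2
  B: 0 + 2 + 2 = 4
  C: 3 + 3 + 3 = 9
  D: 2 + 0 + 1 = 3
C has the highest total.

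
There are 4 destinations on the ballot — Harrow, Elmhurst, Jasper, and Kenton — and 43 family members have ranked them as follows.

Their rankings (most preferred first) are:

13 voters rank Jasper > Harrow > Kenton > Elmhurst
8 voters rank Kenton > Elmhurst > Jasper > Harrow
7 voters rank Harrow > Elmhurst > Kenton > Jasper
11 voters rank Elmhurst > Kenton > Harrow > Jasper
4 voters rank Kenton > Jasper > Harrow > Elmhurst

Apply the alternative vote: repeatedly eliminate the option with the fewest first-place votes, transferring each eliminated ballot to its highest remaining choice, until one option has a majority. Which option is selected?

Round 1: Jasper 13, Kenton 12, Elmhurst 11, Harrow 7. Harrow has the fewest and is eliminated.
Round 2: Elmhurst 18, Jasper 13, Kenton 12. Kenton has the fewest and is eliminated.
Round 3: Elmhurst 26, Jasper 17. Elmhurst has a majority.

Elmhurst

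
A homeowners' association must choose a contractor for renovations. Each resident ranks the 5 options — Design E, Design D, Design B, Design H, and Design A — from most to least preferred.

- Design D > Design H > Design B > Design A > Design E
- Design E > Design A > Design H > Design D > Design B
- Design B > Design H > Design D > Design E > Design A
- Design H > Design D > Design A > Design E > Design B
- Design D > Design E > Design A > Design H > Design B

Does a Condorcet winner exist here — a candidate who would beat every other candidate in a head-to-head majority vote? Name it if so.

Design H

Head-to-head results (5 voters total):
Design E vs Design D: Design D wins 4–1.
Design E vs Design B: Design E wins 3–2.
Design E vs Design H: Design H wins 3–2.
Design E vs Design A: Design E wins 3–2.
Design D vs Design B: Design D wins 4–1.
Design D vs Design H: Design H wins 3–2.
Design D vs Design A: Design D wins 4–1.
Design B vs Design H: Design H wins 4–1.
Design B vs Design A: Design A wins 3–2.
Design H vs Design A: Design H wins 3–2.
Design H beats each rival — Design E (3–2), Design D (3–2), Design B (4–1), Design A (3–2) — so Design H is the Condorcet winner.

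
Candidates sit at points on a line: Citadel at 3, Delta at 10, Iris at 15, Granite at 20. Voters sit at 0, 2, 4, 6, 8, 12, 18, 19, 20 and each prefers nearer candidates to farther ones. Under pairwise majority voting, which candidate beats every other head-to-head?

Delta

With single-peaked preferences on a line, the Condorcet winner is the candidate closest to the median voter.
The median voter (position 8) is closest to Delta at 10.
Check: Delta vs Iris — voters closer to Delta: 6 of 9.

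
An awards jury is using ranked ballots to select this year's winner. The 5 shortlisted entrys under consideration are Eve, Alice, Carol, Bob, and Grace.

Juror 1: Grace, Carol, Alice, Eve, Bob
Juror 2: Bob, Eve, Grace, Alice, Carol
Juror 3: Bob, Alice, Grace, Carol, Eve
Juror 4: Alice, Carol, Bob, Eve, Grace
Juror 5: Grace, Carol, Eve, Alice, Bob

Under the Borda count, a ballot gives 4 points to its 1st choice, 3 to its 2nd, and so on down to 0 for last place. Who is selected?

Borda scores:
  Eve: 1 + 3 + 0 + 1 + 2 = 7
  Alice: 2 + 1 + 3 + 4 + 1 = 11
  Carol: 3 + 0 + 1 + 3 + 3 = 10
  Bob: 0 + 4 + 4 + 2 + 0 = 10
  Grace: 4 + 2 + 2 + 0 + 4 = 12
Grace has the highest total.

Grace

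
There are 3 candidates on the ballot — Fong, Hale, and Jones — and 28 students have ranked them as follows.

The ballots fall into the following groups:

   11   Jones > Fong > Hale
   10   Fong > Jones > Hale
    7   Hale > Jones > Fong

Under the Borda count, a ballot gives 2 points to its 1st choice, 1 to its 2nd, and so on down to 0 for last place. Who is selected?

Jones

Borda scores:
  Fong: 11·1 + 10·2 + 7·0 = 31
  Hale: 11·0 + 10·0 + 7·2 = 14
  Jones: 11·2 + 10·1 + 7·1 = 39
Jones has the highest total.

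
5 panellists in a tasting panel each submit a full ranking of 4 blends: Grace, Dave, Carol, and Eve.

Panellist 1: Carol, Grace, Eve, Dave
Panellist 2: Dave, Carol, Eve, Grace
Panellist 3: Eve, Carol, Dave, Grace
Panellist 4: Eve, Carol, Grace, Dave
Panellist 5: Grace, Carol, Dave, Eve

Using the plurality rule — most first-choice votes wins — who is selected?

Eve

First-place vote totals:
  Grace: 1
  Dave: 1
  Carol: 1
  Eve: 2
Eve has the most first-place votes.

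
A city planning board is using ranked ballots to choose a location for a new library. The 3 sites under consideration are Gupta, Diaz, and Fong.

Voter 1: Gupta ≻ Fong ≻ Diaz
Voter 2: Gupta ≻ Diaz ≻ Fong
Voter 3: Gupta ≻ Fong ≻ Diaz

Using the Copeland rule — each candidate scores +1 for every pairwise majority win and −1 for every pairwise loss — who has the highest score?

Pairwise results:
  Gupta vs Diaz: Gupta wins 3–0.
  Gupta vs Fong: Gupta wins 3–0.
  Diaz vs Fong: Fong wins 2–1.
Copeland scores (wins − losses):
  Gupta: 2 − 0 = 2
  Diaz: 0 − 2 = -2
  Fong: 1 − 1 = 0
Gupta has the best Copeland score.

Gupta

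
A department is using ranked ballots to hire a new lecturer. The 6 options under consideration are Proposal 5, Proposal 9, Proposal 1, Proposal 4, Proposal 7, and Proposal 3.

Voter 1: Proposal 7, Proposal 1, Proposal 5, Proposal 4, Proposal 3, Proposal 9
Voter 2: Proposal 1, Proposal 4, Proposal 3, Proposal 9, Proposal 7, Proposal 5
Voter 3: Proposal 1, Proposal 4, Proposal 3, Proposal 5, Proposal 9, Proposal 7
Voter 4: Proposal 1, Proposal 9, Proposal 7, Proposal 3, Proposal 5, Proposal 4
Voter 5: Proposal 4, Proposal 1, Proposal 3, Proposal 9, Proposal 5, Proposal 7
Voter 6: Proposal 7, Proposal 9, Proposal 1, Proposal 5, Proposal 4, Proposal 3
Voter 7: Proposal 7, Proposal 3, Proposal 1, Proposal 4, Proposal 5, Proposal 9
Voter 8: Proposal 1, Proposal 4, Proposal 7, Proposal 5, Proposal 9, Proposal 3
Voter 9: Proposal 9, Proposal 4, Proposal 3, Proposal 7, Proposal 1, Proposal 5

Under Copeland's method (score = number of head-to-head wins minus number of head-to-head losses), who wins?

Pairwise results:
  Proposal 5 vs Proposal 9: Proposal 9 wins 5–4.
  Proposal 5 vs Proposal 1: Proposal 1 wins 9–0.
  Proposal 5 vs Proposal 4: Proposal 4 wins 6–3.
  Proposal 5 vs Proposal 7: Proposal 7 wins 7–2.
  Proposal 5 vs Proposal 3: Proposal 3 wins 6–3.
  Proposal 9 vs Proposal 1: Proposal 1 wins 7–2.
  Proposal 9 vs Proposal 4: Proposal 4 wins 6–3.
  Proposal 9 vs Proposal 7: Proposal 9 wins 5–4.
  Proposal 9 vs Proposal 3: Proposal 3 wins 5–4.
  Proposal 1 vs Proposal 4: Proposal 1 wins 7–2.
  Proposal 1 vs Proposal 7: Proposal 1 wins 5–4.
  Proposal 1 vs Proposal 3: Proposal 1 wins 7–2.
  Proposal 4 vs Proposal 7: Proposal 4 wins 5–4.
  Proposal 4 vs Proposal 3: Proposal 4 wins 7–2.
  Proposal 7 vs Proposal 3: Proposal 7 wins 5–4.
Copeland scores (wins − losses):
  Proposal 5: 0 − 5 = -5
  Proposal 9: 2 − 3 = -1
  Proposal 1: 5 − 0 = 5
  Proposal 4: 4 − 1 = 3
  Proposal 7: 2 − 3 = -1
  Proposal 3: 2 − 3 = -1
Proposal 1 has the best Copeland score.

Proposal 1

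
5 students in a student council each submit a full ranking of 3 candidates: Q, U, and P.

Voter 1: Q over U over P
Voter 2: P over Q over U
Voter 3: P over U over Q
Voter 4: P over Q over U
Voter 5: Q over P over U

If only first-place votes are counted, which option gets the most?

P

First-place vote totals:
  Q: 2
  U: 0
  P: 3
P has the most first-place votes.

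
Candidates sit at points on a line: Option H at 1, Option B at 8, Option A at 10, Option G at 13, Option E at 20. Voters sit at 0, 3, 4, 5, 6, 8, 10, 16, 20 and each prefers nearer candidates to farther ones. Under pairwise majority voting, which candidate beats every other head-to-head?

Option B

With single-peaked preferences on a line, the Condorcet winner is the candidate closest to the median voter.
The median voter (position 6) is closest to Option B at 8.
Check: Option B vs Option H — voters closer to Option B: 6 of 9.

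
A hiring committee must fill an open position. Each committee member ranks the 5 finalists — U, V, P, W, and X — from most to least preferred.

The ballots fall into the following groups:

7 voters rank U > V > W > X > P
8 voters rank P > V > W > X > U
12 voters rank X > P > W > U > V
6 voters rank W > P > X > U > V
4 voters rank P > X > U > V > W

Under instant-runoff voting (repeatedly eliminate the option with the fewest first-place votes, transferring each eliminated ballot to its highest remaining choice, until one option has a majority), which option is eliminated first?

V

Round 1: P 12, X 12, U 7, W 6, V 0. V has the fewest and is eliminated.
Round 2: P 12, X 12, U 7, W 6. W has the fewest and is eliminated.
Round 3: P 18, X 12, U 7. U has the fewest and is eliminated.
Round 4: X 19, P 18. X has a majority.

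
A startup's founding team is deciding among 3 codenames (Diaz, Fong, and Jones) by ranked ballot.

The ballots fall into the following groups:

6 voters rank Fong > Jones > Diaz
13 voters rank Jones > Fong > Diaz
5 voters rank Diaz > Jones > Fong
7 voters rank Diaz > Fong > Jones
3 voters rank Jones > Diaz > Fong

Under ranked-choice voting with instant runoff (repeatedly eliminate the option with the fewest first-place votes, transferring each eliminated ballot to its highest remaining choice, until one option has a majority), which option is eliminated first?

Fong

Round 1: Jones 16, Diaz 12, Fong 6. Fong has the fewest and is eliminated.
Round 2: Jones 22, Diaz 12. Jones has a majority.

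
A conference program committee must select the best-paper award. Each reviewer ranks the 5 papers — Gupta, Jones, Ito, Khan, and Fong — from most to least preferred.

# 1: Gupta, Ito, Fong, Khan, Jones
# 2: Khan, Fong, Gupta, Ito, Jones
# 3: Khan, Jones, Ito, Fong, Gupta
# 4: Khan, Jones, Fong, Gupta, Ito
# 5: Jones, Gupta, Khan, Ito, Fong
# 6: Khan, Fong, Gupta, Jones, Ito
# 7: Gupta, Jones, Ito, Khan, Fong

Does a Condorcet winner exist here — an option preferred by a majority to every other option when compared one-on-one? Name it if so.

Head-to-head results (7 voters total):
Gupta vs Jones: Gupta wins 4–3.
Gupta vs Ito: Gupta wins 6–1.
Gupta vs Khan: Khan wins 4–3.
Gupta vs Fong: Fong wins 4–3.
Jones vs Ito: Jones wins 5–2.
Jones vs Khan: Khan wins 5–2.
Jones vs Fong: Jones wins 4–3.
Ito vs Khan: Khan wins 5–2.
Ito vs Fong: Ito wins 4–3.
Khan vs Fong: Khan wins 6–1.
Khan beats each rival — Gupta (4–3), Jones (5–2), Ito (5–2), Fong (6–1) — so Khan is the Condorcet winner.

Khan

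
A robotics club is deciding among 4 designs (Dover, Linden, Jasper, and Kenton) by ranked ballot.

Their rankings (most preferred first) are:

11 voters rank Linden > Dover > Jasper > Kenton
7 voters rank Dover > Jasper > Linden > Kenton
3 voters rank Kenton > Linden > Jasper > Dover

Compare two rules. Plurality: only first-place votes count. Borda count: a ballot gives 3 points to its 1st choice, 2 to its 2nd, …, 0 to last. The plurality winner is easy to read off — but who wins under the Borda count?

Linden

Plurality first-place counts: Dover 7, Linden 11, Jasper 0, Kenton 3 → Linden.
Borda totals: Dover 43, Linden 46, Jasper 28, Kenton 9 → Linden.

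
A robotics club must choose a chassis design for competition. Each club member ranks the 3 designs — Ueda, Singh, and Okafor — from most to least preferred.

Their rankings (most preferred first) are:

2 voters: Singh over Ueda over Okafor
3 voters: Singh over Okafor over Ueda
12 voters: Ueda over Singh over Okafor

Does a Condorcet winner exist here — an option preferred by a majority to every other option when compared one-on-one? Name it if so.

Head-to-head results (17 voters total):
Ueda vs Singh: Ueda wins 12–5.
Ueda vs Okafor: Ueda wins 14–3.
Singh vs Okafor: Singh wins 17–0.
Ueda beats each rival — Singh (12–5), Okafor (14–3) — so Ueda is the Condorcet winner.

Ueda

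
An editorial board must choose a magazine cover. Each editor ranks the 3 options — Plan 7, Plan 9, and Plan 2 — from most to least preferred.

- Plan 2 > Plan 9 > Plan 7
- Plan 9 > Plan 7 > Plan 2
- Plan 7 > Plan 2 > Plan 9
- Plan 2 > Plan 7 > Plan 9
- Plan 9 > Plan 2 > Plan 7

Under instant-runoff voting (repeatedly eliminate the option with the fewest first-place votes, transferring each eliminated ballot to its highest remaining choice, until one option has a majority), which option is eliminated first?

Round 1: Plan 9 2, Plan 2 2, Plan 7 1. Plan 7 has the fewest and is eliminated.
Round 2: Plan 2 3, Plan 9 2. Plan 2 has a majority.

Plan 7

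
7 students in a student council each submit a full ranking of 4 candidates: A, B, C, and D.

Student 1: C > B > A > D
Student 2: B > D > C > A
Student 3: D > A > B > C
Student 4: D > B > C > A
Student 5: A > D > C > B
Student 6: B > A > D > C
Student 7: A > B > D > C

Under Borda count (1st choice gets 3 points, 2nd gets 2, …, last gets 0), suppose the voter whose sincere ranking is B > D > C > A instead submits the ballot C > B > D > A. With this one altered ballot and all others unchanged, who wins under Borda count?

Borda totals with the altered ballot: A 11, B 12, C 8, D 11.
The winner is unchanged: still B.

B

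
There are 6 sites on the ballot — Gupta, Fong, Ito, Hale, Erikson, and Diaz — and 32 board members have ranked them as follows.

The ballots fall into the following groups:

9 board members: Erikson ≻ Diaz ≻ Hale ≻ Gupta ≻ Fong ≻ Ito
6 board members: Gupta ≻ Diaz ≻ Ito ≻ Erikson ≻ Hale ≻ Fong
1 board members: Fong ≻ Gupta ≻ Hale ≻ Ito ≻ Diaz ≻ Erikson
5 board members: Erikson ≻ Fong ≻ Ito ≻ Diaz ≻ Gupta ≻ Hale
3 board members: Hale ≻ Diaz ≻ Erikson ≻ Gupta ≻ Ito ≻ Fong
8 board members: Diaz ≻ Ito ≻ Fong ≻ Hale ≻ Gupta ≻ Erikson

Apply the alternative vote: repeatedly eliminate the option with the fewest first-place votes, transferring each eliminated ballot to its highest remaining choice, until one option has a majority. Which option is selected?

Round 1: Erikson 14, Diaz 8, Gupta 6, Hale 3, Fong 1, Ito 0. Ito has the fewest and is eliminated.
Round 2: Erikson 14, Diaz 8, Gupta 6, Hale 3, Fong 1. Fong has the fewest and is eliminated.
Round 3: Erikson 14, Diaz 8, Gupta 7, Hale 3. Hale has the fewest and is eliminated.
Round 4: Erikson 14, Diaz 11, Gupta 7. Gupta has the fewest and is eliminated.
Round 5: Diaz 18, Erikson 14. Diaz has a majority.

Diaz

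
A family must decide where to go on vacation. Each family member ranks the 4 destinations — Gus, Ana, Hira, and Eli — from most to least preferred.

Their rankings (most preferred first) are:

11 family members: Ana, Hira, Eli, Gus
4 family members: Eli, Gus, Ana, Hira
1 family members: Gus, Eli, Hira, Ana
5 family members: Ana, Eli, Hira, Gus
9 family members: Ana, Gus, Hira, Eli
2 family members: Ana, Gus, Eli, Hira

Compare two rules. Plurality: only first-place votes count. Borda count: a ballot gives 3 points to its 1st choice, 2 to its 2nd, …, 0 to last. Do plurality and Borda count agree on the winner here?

Yes

Plurality first-place counts: Gus 1, Ana 27, Hira 0, Eli 4 → Ana.
Borda totals: Gus 33, Ana 85, Hira 37, Eli 37 → Ana.
The two rules agree on Ana.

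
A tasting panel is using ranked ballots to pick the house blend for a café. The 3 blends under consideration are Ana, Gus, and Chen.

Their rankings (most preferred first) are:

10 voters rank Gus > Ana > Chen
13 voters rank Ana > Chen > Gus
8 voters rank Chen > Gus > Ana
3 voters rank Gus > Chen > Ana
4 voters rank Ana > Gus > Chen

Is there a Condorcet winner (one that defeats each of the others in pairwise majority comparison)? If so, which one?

Head-to-head results (38 voters total):
Ana vs Gus: Gus wins 21–17.
Ana vs Chen: Ana wins 27–11.
Gus vs Chen: Chen wins 21–17.
No candidate beats all others: Ana beats Chen beats Gus beats Ana, a majority cycle.

None — there is no Condorcet winner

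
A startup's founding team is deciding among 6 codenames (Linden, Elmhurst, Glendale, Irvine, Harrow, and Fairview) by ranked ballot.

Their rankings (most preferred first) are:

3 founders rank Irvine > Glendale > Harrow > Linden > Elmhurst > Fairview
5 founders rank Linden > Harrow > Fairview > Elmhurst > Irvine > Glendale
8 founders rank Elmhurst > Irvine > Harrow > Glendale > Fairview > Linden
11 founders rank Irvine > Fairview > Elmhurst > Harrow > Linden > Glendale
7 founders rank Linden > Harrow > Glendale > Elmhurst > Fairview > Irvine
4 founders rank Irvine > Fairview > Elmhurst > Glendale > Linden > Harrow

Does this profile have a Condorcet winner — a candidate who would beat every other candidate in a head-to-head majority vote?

Head-to-head results (38 voters total):
Linden vs Elmhurst: Elmhurst wins 23–15.
Linden vs Glendale: Linden wins 23–15.
Linden vs Irvine: Irvine wins 26–12.
Linden vs Harrow: Harrow wins 22–16.
Linden vs Fairview: Fairview wins 23–15.
Elmhurst vs Glendale: Elmhurst wins 28–10.
Elmhurst vs Irvine: Elmhurst wins 20–18.
Elmhurst vs Harrow: Elmhurst wins 23–15.
Elmhurst vs Fairview: Fairview wins 20–18.
Glendale vs Irvine: Irvine wins 31–7.
Glendale vs Harrow: Harrow wins 31–7.
Glendale vs Fairview: Fairview wins 20–18.
Irvine vs Harrow: Irvine wins 26–12.
Irvine vs Fairview: Irvine wins 26–12.
Harrow vs Fairview: Harrow wins 23–15.
No candidate beats all others: Elmhurst beats Irvine beats Fairview beats Elmhurst, a majority cycle.

No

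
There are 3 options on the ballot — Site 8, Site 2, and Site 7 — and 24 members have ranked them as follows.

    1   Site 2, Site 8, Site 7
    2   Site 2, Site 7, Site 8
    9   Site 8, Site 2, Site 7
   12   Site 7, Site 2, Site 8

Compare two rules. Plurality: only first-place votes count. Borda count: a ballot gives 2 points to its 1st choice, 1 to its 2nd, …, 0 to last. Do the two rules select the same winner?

No

Plurality first-place counts: Site 8 9, Site 2 3, Site 7 12 → Site 7.
Borda totals: Site 8 19, Site 2 27, Site 7 26 → Site 2.
The two rules disagree: plurality picks Site 7, Borda picks Site 2.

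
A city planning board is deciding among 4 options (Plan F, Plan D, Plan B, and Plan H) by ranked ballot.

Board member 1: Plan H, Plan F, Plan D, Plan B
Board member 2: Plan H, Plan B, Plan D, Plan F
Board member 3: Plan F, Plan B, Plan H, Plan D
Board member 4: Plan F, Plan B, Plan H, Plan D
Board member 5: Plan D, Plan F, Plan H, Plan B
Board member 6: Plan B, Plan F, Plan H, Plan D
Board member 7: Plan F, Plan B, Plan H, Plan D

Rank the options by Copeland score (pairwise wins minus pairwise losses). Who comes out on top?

Plan F

Pairwise results:
  Plan F vs Plan D: Plan F wins 5–2.
  Plan F vs Plan B: Plan F wins 5–2.
  Plan F vs Plan H: Plan F wins 5–2.
  Plan D vs Plan B: Plan B wins 5–2.
  Plan D vs Plan H: Plan H wins 6–1.
  Plan B vs Plan H: Plan B wins 4–3.
Copeland scores (wins − losses):
  Plan F: 3 − 0 = 3
  Plan D: 0 − 3 = -3
  Plan B: 2 − 1 = 1
  Plan H: 1 − 2 = -1
Plan F has the best Copeland score.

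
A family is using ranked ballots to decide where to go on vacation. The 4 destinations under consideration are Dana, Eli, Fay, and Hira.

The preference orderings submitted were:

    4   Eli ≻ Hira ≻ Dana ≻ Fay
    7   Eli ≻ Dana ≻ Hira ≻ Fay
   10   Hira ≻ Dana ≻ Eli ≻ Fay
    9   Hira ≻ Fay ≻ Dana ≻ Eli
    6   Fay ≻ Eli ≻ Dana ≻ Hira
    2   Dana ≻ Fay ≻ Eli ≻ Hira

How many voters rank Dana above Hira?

Ballots ranking Dana above Hira: 7+6+2 = 15.
Ballots ranking Hira above Dana: 4+10+9 = 23.
So 15 of 38 voters prefer Dana to Hira.

15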